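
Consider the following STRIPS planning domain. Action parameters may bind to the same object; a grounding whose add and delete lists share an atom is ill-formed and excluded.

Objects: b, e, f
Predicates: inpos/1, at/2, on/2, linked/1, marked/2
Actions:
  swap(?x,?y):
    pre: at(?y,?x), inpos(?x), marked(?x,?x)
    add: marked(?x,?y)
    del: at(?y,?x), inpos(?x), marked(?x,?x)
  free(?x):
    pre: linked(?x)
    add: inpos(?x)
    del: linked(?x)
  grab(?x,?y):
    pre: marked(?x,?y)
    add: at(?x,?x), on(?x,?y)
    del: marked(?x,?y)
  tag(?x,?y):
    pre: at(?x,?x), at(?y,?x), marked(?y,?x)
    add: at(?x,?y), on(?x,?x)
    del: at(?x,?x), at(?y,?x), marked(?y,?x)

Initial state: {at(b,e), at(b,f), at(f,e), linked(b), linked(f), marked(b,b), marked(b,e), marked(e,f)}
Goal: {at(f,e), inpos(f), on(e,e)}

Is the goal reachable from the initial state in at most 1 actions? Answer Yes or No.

1. free(f)  →  {at(b,e), at(b,f), at(f,e), inpos(f), linked(b), marked(b,b), marked(b,e), marked(e,f)}
2. grab(e,f)  →  {at(b,e), at(b,f), at(e,e), at(f,e), inpos(f), linked(b), marked(b,b), marked(b,e), on(e,f)}
3. tag(e,b)  →  {at(b,f), at(e,b), at(f,e), inpos(f), linked(b), marked(b,b), on(e,e), on(e,f)}
optimal plan length = 3; 3 > 1

No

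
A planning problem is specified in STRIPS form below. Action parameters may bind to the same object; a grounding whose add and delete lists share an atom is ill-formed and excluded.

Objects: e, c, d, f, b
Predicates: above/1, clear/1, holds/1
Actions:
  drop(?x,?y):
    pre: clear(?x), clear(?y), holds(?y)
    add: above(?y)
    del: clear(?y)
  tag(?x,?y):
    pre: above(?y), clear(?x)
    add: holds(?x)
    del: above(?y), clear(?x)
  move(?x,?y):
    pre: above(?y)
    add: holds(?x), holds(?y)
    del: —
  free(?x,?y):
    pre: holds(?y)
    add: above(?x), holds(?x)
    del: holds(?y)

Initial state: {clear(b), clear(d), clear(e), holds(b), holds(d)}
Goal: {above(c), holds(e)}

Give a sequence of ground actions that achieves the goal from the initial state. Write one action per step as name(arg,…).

free(e,d); free(c,b)

1. free(e,d)  →  {above(e), clear(b), clear(d), clear(e), holds(b), holds(e)}
2. free(c,b)  →  {above(c), above(e), clear(b), clear(d), clear(e), holds(c), holds(e)}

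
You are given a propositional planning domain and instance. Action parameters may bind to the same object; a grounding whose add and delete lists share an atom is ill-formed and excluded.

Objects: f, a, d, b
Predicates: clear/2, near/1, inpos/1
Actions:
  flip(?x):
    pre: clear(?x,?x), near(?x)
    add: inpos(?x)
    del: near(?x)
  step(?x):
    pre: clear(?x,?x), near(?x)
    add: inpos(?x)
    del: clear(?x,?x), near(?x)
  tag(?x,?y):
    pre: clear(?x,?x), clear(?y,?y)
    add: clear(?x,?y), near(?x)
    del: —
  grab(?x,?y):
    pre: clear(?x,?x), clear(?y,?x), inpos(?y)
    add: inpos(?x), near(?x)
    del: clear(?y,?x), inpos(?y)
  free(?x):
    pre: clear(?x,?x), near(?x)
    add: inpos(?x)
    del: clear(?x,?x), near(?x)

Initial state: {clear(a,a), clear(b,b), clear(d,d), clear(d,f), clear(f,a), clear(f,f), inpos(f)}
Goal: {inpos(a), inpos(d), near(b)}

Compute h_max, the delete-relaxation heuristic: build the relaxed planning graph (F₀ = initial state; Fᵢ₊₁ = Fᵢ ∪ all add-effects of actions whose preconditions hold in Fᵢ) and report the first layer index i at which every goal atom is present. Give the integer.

F0 = init (7 atoms)
F1 = F0 ∪ {clear(a,b), clear(a,d), clear(a,f), clear(b,a), clear(b,d), clear(b,f), clear(d,a), clear(d,b), clear(f,b), clear(f,d), inpos(a), near(a), near(b), near(d), near(f)}  (22 atoms)
F2 = F1 ∪ {inpos(b), inpos(d)}  (24 atoms)
goal ⊆ F2  ⇒  h_max = 2

2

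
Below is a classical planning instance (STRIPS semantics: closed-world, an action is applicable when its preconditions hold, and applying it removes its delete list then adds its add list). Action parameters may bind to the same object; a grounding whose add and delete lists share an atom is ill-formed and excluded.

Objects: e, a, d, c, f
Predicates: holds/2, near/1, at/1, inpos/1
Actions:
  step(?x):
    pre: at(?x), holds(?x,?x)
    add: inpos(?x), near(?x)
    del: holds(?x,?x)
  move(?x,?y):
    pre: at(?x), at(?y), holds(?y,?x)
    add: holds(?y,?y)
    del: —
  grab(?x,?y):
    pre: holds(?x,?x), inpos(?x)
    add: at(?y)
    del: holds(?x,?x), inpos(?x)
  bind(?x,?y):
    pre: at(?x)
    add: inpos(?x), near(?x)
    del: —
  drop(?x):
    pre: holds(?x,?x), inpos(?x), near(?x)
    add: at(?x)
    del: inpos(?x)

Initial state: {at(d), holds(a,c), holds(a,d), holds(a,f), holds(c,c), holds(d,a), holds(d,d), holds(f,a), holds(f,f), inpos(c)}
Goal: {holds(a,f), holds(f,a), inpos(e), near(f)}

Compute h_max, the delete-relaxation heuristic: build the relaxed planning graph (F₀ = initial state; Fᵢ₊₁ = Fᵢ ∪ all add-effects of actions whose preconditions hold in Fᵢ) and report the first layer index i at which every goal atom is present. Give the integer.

F0 = init (10 atoms)
F1 = F0 ∪ {at(a), at(c), at(e), at(f), inpos(d), near(d)}  (16 atoms)
F2 = F1 ∪ {holds(a,a), inpos(a), inpos(e), inpos(f), near(a), near(c), near(e), near(f)}  (24 atoms)
goal ⊆ F2  ⇒  h_max = 2

2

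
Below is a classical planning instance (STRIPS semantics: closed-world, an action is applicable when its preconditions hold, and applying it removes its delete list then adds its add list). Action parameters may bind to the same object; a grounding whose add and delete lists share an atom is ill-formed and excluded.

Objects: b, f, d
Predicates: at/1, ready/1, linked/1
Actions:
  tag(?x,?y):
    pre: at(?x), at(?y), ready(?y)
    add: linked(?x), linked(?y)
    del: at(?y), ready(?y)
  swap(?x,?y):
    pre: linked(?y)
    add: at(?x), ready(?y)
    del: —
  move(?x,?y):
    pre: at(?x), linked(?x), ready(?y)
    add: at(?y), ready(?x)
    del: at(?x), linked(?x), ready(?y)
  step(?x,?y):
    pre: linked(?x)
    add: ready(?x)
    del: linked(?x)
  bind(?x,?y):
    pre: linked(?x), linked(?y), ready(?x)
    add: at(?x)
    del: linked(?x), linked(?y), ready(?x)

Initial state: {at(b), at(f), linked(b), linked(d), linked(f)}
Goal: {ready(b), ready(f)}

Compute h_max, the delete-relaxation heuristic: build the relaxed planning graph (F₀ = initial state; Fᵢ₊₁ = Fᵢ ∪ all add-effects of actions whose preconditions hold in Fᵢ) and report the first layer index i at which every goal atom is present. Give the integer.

F0 = init (5 atoms)
F1 = F0 ∪ {at(d), ready(b), ready(d), ready(f)}  (9 atoms)
goal ⊆ F1  ⇒  h_max = 1

1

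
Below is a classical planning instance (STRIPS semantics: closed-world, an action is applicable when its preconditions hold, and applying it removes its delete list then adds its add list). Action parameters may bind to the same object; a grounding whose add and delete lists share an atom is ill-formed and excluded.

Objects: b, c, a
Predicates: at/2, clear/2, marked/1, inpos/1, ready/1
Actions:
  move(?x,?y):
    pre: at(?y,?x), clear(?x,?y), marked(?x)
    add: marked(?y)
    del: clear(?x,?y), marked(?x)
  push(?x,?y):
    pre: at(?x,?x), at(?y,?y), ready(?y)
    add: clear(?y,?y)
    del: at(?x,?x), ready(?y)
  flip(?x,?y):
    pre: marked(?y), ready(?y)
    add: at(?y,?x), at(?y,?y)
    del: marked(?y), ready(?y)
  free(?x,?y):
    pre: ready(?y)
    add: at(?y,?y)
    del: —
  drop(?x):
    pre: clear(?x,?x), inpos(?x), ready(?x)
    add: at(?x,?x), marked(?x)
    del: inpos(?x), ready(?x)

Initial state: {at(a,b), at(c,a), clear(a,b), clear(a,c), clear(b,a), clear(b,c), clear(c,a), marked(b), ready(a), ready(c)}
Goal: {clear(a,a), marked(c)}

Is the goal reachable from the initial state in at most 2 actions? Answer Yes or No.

1. move(b,a)  →  {at(a,b), at(c,a), clear(a,b), clear(a,c), clear(b,c), clear(c,a), marked(a), ready(a), ready(c)}
2. move(a,c)  →  {at(a,b), at(c,a), clear(a,b), clear(b,c), clear(c,a), marked(c), ready(a), ready(c)}
3. free(b,a)  →  {at(a,a), at(a,b), at(c,a), clear(a,b), clear(b,c), clear(c,a), marked(c), ready(a), ready(c)}
4. push(a,a)  →  {at(a,b), at(c,a), clear(a,a), clear(a,b), clear(b,c), clear(c,a), marked(c), ready(c)}
optimal plan length = 4; 4 > 2

No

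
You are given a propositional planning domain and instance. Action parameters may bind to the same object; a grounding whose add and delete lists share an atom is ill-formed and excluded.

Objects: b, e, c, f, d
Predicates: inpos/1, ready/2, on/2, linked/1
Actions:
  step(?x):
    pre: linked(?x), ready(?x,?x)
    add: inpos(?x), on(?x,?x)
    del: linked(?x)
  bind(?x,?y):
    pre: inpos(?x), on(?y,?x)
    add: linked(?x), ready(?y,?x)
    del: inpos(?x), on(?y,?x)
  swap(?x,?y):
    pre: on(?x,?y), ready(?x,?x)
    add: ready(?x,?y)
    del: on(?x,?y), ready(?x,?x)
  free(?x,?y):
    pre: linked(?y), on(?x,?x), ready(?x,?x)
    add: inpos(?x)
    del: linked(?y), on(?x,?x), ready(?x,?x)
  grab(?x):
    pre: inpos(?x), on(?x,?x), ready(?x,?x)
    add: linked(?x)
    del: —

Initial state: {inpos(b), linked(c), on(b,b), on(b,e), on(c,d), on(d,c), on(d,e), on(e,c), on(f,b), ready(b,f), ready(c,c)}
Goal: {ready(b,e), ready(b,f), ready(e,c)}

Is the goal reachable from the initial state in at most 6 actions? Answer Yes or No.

1. step(c)  →  {inpos(b), inpos(c), on(b,b), on(b,e), on(c,c), on(c,d), on(d,c), on(d,e), on(e,c), on(f,b), ready(b,f), ready(c,c)}
2. bind(b,b)  →  {inpos(c), linked(b), on(b,e), on(c,c), on(c,d), on(d,c), on(d,e), on(e,c), on(f,b), ready(b,b), ready(b,f), ready(c,c)}
3. bind(c,e)  →  {linked(b), linked(c), on(b,e), on(c,c), on(c,d), on(d,c), on(d,e), on(f,b), ready(b,b), ready(b,f), ready(c,c), ready(e,c)}
4. swap(b,e)  →  {linked(b), linked(c), on(c,c), on(c,d), on(d,c), on(d,e), on(f,b), ready(b,e), ready(b,f), ready(c,c), ready(e,c)}
optimal plan length = 4; 4 ≤ 6

Yes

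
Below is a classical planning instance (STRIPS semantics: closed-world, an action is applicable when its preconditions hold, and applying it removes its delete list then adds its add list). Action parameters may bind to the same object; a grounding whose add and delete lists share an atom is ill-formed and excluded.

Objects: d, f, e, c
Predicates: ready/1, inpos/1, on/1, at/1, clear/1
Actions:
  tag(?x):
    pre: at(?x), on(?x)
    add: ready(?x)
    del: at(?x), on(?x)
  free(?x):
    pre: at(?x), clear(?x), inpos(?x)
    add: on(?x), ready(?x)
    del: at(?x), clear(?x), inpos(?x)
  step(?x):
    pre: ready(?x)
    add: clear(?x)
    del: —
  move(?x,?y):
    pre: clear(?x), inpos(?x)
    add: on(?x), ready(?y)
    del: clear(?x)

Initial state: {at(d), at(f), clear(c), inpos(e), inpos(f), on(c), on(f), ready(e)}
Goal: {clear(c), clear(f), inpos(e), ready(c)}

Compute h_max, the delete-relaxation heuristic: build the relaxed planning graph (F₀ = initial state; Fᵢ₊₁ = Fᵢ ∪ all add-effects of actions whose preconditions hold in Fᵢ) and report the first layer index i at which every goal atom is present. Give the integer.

2

F0 = init (8 atoms)
F1 = F0 ∪ {clear(e), ready(f)}  (10 atoms)
F2 = F1 ∪ {clear(f), on(e), ready(c), ready(d)}  (14 atoms)
goal ⊆ F2  ⇒  h_max = 2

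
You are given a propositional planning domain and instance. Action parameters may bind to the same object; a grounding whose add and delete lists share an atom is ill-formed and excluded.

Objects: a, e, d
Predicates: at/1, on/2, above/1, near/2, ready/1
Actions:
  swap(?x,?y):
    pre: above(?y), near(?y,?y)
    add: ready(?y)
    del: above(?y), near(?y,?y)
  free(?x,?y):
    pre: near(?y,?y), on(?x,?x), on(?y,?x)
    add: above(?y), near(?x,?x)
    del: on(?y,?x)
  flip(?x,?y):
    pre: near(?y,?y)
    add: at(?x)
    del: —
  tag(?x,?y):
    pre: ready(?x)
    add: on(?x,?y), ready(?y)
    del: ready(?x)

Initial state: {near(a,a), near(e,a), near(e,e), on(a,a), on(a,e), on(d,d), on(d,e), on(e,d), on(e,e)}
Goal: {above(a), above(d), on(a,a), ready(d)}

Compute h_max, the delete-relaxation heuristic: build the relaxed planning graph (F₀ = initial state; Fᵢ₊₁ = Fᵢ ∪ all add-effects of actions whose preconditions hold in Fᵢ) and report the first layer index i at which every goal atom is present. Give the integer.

3

F0 = init (9 atoms)
F1 = F0 ∪ {above(a), above(e), at(a), at(d), at(e), near(d,d)}  (15 atoms)
F2 = F1 ∪ {above(d), ready(a), ready(e)}  (18 atoms)
F3 = F2 ∪ {on(a,d), on(e,a), ready(d)}  (21 atoms)
goal ⊆ F3  ⇒  h_max = 3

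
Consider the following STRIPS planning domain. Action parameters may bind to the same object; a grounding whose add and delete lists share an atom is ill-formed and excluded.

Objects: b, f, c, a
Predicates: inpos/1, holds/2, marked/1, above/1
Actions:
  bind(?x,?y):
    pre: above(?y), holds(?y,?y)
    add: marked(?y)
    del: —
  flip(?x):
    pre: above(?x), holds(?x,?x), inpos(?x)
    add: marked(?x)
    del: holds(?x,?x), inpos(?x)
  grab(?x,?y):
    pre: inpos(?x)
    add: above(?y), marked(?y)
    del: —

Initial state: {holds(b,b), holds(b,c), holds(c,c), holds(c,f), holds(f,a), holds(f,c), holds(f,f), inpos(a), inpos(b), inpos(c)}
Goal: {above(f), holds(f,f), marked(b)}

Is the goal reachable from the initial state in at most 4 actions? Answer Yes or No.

Yes

1. grab(b,b)  →  {above(b), holds(b,b), holds(b,c), holds(c,c), holds(c,f), holds(f,a), holds(f,c), holds(f,f), inpos(a), inpos(b), inpos(c), marked(b)}
2. grab(b,f)  →  {above(b), above(f), holds(b,b), holds(b,c), holds(c,c), holds(c,f), holds(f,a), holds(f,c), holds(f,f), inpos(a), inpos(b), inpos(c), marked(b), marked(f)}
optimal plan length = 2; 2 ≤ 4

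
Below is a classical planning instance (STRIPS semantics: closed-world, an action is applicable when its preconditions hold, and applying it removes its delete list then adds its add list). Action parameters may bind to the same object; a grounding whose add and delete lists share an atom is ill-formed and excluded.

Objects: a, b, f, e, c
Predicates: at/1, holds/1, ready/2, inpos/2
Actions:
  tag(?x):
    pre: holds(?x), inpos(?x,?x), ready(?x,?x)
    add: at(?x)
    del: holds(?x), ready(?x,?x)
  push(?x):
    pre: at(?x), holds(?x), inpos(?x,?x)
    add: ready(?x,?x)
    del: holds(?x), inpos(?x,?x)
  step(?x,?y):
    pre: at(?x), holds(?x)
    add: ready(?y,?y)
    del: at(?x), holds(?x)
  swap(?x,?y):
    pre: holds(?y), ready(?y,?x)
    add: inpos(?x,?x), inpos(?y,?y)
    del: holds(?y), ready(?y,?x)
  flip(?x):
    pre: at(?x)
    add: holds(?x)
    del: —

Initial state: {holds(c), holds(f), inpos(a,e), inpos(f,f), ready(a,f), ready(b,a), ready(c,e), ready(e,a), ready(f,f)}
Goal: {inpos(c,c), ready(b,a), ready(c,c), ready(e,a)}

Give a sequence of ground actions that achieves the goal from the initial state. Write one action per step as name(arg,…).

tag(f); swap(e,c); flip(f); step(f,c)

1. tag(f)  →  {at(f), holds(c), inpos(a,e), inpos(f,f), ready(a,f), ready(b,a), ready(c,e), ready(e,a)}
2. swap(e,c)  →  {at(f), inpos(a,e), inpos(c,c), inpos(e,e), inpos(f,f), ready(a,f), ready(b,a), ready(e,a)}
3. flip(f)  →  {at(f), holds(f), inpos(a,e), inpos(c,c), inpos(e,e), inpos(f,f), ready(a,f), ready(b,a), ready(e,a)}
4. step(f,c)  →  {inpos(a,e), inpos(c,c), inpos(e,e), inpos(f,f), ready(a,f), ready(b,a), ready(c,c), ready(e,a)}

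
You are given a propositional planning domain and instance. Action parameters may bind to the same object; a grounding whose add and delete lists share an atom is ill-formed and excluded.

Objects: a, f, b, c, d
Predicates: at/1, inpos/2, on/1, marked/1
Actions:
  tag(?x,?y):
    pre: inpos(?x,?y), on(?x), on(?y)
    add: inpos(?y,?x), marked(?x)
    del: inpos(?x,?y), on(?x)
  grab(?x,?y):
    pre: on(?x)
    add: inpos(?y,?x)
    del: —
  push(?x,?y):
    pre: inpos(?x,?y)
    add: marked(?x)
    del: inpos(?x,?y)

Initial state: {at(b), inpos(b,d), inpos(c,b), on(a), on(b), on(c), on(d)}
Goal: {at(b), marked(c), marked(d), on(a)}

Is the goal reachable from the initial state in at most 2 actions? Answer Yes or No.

No

1. tag(b,d)  →  {at(b), inpos(c,b), inpos(d,b), marked(b), on(a), on(c), on(d)}
2. push(c,b)  →  {at(b), inpos(d,b), marked(b), marked(c), on(a), on(c), on(d)}
3. push(d,b)  →  {at(b), marked(b), marked(c), marked(d), on(a), on(c), on(d)}
optimal plan length = 3; 3 > 2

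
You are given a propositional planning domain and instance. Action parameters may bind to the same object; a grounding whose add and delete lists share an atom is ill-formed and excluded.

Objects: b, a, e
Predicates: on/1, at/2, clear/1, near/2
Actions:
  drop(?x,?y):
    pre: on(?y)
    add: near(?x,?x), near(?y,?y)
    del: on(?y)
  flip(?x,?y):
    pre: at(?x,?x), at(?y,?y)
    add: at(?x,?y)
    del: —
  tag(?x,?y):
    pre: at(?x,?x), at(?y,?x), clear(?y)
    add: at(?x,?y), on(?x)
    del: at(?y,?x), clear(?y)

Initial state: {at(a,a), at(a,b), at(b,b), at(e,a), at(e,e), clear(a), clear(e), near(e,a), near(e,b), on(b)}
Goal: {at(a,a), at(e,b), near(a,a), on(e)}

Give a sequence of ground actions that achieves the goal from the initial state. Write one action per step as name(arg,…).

1. drop(a,b)  →  {at(a,a), at(a,b), at(b,b), at(e,a), at(e,e), clear(a), clear(e), near(a,a), near(b,b), near(e,a), near(e,b)}
2. flip(a,e)  →  {at(a,a), at(a,b), at(a,e), at(b,b), at(e,a), at(e,e), clear(a), clear(e), near(a,a), near(b,b), near(e,a), near(e,b)}
3. flip(e,b)  →  {at(a,a), at(a,b), at(a,e), at(b,b), at(e,a), at(e,b), at(e,e), clear(a), clear(e), near(a,a), near(b,b), near(e,a), near(e,b)}
4. tag(e,a)  →  {at(a,a), at(a,b), at(b,b), at(e,a), at(e,b), at(e,e), clear(e), near(a,a), near(b,b), near(e,a), near(e,b), on(e)}

drop(a,b); flip(a,e); flip(e,b); tag(e,a)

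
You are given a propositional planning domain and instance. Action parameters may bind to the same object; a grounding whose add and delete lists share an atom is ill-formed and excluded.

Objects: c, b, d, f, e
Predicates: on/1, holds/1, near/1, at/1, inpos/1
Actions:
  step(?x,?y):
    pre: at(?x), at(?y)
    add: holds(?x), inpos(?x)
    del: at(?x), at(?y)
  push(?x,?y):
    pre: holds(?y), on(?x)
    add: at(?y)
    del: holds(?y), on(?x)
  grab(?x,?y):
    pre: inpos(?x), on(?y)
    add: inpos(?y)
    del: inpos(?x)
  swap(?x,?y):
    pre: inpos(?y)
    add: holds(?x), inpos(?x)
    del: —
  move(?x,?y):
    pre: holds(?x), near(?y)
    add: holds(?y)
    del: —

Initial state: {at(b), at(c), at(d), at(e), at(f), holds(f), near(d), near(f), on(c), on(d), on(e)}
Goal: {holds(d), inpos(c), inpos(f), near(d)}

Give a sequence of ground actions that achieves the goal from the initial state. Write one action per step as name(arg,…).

step(c,c); step(d,b); step(f,f)

1. step(c,c)  →  {at(b), at(d), at(e), at(f), holds(c), holds(f), inpos(c), near(d), near(f), on(c), on(d), on(e)}
2. step(d,b)  →  {at(e), at(f), holds(c), holds(d), holds(f), inpos(c), inpos(d), near(d), near(f), on(c), on(d), on(e)}
3. step(f,f)  →  {at(e), holds(c), holds(d), holds(f), inpos(c), inpos(d), inpos(f), near(d), near(f), on(c), on(d), on(e)}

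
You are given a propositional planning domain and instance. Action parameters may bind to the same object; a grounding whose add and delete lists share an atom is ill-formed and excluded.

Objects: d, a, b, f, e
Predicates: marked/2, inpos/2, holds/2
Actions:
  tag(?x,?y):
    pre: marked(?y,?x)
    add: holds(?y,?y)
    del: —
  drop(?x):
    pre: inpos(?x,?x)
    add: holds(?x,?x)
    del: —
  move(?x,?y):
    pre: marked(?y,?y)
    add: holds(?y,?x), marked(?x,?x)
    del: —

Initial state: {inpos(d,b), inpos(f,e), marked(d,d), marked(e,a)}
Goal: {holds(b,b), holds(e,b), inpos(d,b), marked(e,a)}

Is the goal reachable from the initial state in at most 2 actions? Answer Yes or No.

No

1. move(e,d)  →  {holds(d,e), inpos(d,b), inpos(f,e), marked(d,d), marked(e,a), marked(e,e)}
2. move(b,e)  →  {holds(d,e), holds(e,b), inpos(d,b), inpos(f,e), marked(b,b), marked(d,d), marked(e,a), marked(e,e)}
3. tag(b,b)  →  {holds(b,b), holds(d,e), holds(e,b), inpos(d,b), inpos(f,e), marked(b,b), marked(d,d), marked(e,a), marked(e,e)}
optimal plan length = 3; 3 > 2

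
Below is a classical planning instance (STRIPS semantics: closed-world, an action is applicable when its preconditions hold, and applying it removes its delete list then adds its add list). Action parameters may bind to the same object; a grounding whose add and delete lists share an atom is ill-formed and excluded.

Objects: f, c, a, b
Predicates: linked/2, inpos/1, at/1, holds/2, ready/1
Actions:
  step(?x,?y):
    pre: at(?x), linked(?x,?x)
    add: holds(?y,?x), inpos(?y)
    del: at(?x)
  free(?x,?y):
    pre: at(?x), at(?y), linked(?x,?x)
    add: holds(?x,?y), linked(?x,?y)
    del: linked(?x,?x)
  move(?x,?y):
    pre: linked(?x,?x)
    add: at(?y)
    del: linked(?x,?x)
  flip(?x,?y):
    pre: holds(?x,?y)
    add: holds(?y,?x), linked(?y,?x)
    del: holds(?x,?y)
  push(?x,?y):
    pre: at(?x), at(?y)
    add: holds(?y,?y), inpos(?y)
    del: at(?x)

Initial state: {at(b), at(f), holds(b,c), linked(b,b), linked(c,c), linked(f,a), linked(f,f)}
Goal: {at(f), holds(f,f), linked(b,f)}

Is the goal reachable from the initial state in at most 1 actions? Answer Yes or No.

No

1. free(b,f)  →  {at(b), at(f), holds(b,c), holds(b,f), linked(b,f), linked(c,c), linked(f,a), linked(f,f)}
2. push(b,f)  →  {at(f), holds(b,c), holds(b,f), holds(f,f), inpos(f), linked(b,f), linked(c,c), linked(f,a), linked(f,f)}
optimal plan length = 2; 2 > 1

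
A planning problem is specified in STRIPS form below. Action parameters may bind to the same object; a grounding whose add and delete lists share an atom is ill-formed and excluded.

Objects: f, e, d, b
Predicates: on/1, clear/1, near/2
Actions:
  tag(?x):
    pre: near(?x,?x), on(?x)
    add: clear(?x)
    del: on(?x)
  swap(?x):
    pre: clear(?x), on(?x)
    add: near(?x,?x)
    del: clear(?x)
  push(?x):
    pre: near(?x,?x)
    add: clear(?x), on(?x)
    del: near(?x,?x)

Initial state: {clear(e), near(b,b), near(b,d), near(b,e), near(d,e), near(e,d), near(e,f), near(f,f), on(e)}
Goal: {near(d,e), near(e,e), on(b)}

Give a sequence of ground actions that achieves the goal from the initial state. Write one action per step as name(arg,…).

1. swap(e)  →  {near(b,b), near(b,d), near(b,e), near(d,e), near(e,d), near(e,e), near(e,f), near(f,f), on(e)}
2. push(b)  →  {clear(b), near(b,d), near(b,e), near(d,e), near(e,d), near(e,e), near(e,f), near(f,f), on(b), on(e)}

swap(e); push(b)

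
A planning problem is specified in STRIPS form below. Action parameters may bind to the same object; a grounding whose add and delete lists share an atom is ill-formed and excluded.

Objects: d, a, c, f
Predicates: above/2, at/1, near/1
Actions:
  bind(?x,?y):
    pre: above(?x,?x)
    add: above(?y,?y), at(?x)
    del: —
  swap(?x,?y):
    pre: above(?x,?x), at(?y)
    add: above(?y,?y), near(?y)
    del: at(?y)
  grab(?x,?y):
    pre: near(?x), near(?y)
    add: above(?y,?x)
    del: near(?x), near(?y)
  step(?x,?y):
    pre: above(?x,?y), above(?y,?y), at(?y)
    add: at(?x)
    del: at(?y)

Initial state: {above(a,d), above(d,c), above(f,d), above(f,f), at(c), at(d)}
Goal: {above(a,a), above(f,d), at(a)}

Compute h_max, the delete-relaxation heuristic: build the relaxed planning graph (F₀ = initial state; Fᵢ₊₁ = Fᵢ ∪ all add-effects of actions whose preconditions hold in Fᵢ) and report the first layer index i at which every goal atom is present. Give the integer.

2

F0 = init (6 atoms)
F1 = F0 ∪ {above(a,a), above(c,c), above(d,d), at(f), near(c), near(d)}  (12 atoms)
F2 = F1 ∪ {above(c,d), at(a), near(f)}  (15 atoms)
goal ⊆ F2  ⇒  h_max = 2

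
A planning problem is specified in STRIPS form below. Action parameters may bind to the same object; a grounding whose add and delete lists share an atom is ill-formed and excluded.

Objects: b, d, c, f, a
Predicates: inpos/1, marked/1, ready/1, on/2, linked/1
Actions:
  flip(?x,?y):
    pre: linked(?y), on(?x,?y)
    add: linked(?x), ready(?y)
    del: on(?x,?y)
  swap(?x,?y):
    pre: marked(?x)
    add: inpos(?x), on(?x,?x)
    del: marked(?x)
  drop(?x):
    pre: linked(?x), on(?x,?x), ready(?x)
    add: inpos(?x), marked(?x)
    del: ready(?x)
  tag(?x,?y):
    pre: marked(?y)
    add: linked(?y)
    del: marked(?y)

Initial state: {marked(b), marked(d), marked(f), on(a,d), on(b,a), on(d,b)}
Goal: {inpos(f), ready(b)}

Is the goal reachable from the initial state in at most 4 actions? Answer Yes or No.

Yes

1. swap(f,b)  →  {inpos(f), marked(b), marked(d), on(a,d), on(b,a), on(d,b), on(f,f)}
2. tag(b,b)  →  {inpos(f), linked(b), marked(d), on(a,d), on(b,a), on(d,b), on(f,f)}
3. flip(d,b)  →  {inpos(f), linked(b), linked(d), marked(d), on(a,d), on(b,a), on(f,f), ready(b)}
optimal plan length = 3; 3 ≤ 4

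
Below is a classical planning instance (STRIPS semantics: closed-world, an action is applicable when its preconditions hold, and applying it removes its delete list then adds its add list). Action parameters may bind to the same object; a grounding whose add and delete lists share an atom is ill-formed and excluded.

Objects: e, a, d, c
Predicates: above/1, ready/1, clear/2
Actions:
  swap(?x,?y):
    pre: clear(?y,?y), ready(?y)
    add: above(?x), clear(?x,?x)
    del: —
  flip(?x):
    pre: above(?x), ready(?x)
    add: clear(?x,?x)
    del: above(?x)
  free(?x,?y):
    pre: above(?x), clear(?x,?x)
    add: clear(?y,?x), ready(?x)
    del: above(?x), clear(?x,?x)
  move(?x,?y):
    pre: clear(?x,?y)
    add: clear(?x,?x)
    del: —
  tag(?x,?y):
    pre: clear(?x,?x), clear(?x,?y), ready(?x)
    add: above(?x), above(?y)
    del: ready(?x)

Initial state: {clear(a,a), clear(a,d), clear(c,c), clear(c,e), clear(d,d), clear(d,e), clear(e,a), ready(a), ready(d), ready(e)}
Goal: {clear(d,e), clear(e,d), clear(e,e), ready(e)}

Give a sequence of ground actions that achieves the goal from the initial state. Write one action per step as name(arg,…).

swap(e,a); swap(d,e); free(d,e)

1. swap(e,a)  →  {above(e), clear(a,a), clear(a,d), clear(c,c), clear(c,e), clear(d,d), clear(d,e), clear(e,a), clear(e,e), ready(a), ready(d), ready(e)}
2. swap(d,e)  →  {above(d), above(e), clear(a,a), clear(a,d), clear(c,c), clear(c,e), clear(d,d), clear(d,e), clear(e,a), clear(e,e), ready(a), ready(d), ready(e)}
3. free(d,e)  →  {above(e), clear(a,a), clear(a,d), clear(c,c), clear(c,e), clear(d,e), clear(e,a), clear(e,d), clear(e,e), ready(a), ready(d), ready(e)}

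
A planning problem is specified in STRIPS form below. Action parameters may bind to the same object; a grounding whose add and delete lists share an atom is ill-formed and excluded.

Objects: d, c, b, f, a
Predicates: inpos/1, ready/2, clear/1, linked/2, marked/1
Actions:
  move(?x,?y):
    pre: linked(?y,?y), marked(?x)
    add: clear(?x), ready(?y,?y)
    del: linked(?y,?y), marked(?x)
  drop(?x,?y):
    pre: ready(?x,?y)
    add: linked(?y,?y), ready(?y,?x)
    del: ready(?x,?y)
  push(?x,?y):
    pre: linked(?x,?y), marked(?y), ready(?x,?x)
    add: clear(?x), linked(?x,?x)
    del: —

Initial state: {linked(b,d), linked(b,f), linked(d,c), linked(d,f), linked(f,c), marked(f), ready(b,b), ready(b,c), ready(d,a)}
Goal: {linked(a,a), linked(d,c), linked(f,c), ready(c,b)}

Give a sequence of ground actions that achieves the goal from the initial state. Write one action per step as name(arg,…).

drop(d,a); drop(b,c)

1. drop(d,a)  →  {linked(a,a), linked(b,d), linked(b,f), linked(d,c), linked(d,f), linked(f,c), marked(f), ready(a,d), ready(b,b), ready(b,c)}
2. drop(b,c)  →  {linked(a,a), linked(b,d), linked(b,f), linked(c,c), linked(d,c), linked(d,f), linked(f,c), marked(f), ready(a,d), ready(b,b), ready(c,b)}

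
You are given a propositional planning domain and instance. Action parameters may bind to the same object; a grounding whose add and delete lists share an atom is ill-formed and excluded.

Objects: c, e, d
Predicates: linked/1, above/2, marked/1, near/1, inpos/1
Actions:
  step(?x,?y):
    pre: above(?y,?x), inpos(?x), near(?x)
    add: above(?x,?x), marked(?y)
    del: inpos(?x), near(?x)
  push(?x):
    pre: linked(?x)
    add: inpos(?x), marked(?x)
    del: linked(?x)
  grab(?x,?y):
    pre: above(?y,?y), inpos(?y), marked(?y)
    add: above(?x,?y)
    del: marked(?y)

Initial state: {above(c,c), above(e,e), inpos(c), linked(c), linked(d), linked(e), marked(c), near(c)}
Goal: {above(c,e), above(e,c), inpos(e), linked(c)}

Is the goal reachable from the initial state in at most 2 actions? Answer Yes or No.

No

1. push(e)  →  {above(c,c), above(e,e), inpos(c), inpos(e), linked(c), linked(d), marked(c), marked(e), near(c)}
2. grab(c,e)  →  {above(c,c), above(c,e), above(e,e), inpos(c), inpos(e), linked(c), linked(d), marked(c), near(c)}
3. grab(e,c)  →  {above(c,c), above(c,e), above(e,c), above(e,e), inpos(c), inpos(e), linked(c), linked(d), near(c)}
optimal plan length = 3; 3 > 2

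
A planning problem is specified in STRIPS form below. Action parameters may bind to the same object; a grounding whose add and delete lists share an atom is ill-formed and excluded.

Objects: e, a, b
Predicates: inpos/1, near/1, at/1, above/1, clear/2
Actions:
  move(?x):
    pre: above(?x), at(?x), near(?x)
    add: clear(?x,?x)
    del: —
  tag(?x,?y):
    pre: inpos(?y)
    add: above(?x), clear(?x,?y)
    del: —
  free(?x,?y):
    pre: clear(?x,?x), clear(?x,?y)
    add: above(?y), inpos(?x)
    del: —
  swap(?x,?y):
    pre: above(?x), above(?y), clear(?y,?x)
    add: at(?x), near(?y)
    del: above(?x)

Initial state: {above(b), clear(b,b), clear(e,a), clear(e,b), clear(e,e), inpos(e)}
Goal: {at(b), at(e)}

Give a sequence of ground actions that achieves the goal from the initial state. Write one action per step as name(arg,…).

tag(e,e); swap(e,e); swap(b,b)

1. tag(e,e)  →  {above(b), above(e), clear(b,b), clear(e,a), clear(e,b), clear(e,e), inpos(e)}
2. swap(e,e)  →  {above(b), at(e), clear(b,b), clear(e,a), clear(e,b), clear(e,e), inpos(e), near(e)}
3. swap(b,b)  →  {at(b), at(e), clear(b,b), clear(e,a), clear(e,b), clear(e,e), inpos(e), near(b), near(e)}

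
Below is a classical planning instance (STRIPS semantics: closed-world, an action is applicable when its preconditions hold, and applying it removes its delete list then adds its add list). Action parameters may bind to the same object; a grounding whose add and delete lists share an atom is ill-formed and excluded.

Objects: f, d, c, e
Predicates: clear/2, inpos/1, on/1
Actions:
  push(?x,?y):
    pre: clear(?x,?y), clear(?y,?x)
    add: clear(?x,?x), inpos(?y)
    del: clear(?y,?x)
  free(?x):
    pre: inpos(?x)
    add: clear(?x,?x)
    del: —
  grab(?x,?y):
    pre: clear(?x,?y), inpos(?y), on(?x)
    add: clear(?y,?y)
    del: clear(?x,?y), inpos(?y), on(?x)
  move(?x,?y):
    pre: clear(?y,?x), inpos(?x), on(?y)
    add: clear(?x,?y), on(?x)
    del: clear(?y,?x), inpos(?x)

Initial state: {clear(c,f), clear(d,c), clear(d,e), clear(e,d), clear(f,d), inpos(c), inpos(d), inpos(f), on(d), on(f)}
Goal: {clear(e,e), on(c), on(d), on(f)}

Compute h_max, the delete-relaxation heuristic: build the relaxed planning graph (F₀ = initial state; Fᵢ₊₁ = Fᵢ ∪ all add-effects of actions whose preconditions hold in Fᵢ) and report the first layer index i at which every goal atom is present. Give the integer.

F0 = init (10 atoms)
F1 = F0 ∪ {clear(c,c), clear(c,d), clear(d,d), clear(d,f), clear(e,e), clear(f,f), inpos(e), on(c)}  (18 atoms)
goal ⊆ F1  ⇒  h_max = 1

1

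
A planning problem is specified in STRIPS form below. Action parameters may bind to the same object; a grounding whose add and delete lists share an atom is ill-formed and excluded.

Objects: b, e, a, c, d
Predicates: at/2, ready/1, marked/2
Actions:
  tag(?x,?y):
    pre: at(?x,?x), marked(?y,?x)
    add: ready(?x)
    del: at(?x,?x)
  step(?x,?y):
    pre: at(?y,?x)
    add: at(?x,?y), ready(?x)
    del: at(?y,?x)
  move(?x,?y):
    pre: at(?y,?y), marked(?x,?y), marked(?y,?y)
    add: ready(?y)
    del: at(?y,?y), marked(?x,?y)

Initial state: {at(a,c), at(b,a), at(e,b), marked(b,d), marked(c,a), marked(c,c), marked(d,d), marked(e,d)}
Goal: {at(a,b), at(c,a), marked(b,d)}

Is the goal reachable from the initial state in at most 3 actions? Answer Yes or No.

Yes

1. step(a,b)  →  {at(a,b), at(a,c), at(e,b), marked(b,d), marked(c,a), marked(c,c), marked(d,d), marked(e,d), ready(a)}
2. step(c,a)  →  {at(a,b), at(c,a), at(e,b), marked(b,d), marked(c,a), marked(c,c), marked(d,d), marked(e,d), ready(a), ready(c)}
optimal plan length = 2; 2 ≤ 3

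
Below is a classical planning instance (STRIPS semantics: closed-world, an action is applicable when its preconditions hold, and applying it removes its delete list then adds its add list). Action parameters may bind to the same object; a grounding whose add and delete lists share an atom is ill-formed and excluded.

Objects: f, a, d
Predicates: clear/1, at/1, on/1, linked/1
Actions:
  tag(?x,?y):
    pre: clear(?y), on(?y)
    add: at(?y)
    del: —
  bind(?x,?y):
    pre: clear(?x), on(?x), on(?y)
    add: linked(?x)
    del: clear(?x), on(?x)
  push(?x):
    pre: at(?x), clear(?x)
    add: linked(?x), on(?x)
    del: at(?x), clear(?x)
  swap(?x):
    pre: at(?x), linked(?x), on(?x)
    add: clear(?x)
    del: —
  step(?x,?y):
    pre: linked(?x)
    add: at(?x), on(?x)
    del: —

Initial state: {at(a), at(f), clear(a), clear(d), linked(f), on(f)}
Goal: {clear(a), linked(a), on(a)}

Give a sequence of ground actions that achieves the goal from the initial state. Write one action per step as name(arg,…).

push(a); step(a,f); swap(a)

1. push(a)  →  {at(f), clear(d), linked(a), linked(f), on(a), on(f)}
2. step(a,f)  →  {at(a), at(f), clear(d), linked(a), linked(f), on(a), on(f)}
3. swap(a)  →  {at(a), at(f), clear(a), clear(d), linked(a), linked(f), on(a), on(f)}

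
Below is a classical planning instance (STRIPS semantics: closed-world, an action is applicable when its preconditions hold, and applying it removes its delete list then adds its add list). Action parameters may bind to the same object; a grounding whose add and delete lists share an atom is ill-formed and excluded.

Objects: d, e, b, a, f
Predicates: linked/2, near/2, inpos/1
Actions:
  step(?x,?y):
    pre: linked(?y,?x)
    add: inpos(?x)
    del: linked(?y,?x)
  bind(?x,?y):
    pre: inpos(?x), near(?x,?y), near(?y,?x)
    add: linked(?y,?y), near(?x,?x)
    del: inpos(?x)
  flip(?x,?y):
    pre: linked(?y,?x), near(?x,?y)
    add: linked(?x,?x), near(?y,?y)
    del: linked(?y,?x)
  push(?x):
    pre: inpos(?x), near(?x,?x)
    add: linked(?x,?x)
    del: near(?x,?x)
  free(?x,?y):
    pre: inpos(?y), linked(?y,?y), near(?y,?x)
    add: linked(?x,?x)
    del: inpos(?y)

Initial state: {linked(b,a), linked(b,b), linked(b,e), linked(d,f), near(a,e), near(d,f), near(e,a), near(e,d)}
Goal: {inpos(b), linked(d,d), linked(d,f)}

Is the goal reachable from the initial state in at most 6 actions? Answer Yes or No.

1. step(e,b)  →  {inpos(e), linked(b,a), linked(b,b), linked(d,f), near(a,e), near(d,f), near(e,a), near(e,d)}
2. step(b,b)  →  {inpos(b), inpos(e), linked(b,a), linked(d,f), near(a,e), near(d,f), near(e,a), near(e,d)}
3. step(a,b)  →  {inpos(a), inpos(b), inpos(e), linked(d,f), near(a,e), near(d,f), near(e,a), near(e,d)}
4. bind(a,e)  →  {inpos(b), inpos(e), linked(d,f), linked(e,e), near(a,a), near(a,e), near(d,f), near(e,a), near(e,d)}
5. free(d,e)  →  {inpos(b), linked(d,d), linked(d,f), linked(e,e), near(a,a), near(a,e), near(d,f), near(e,a), near(e,d)}
optimal plan length = 5; 5 ≤ 6

Yes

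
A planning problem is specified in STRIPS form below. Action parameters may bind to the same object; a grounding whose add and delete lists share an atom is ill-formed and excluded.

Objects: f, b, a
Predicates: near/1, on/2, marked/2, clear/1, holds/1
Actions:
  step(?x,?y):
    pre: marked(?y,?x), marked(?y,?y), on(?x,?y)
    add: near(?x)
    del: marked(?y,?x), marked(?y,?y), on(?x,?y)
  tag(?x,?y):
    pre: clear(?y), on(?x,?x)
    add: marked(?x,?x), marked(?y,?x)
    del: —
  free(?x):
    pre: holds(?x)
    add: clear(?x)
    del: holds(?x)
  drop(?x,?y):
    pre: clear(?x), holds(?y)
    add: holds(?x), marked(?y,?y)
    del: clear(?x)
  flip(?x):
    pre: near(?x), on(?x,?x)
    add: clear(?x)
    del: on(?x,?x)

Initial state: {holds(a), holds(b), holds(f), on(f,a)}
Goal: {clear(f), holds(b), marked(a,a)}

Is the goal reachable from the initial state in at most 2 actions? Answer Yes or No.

No

1. free(f)  →  {clear(f), holds(a), holds(b), on(f,a)}
2. free(b)  →  {clear(b), clear(f), holds(a), on(f,a)}
3. drop(b,a)  →  {clear(f), holds(a), holds(b), marked(a,a), on(f,a)}
optimal plan length = 3; 3 > 2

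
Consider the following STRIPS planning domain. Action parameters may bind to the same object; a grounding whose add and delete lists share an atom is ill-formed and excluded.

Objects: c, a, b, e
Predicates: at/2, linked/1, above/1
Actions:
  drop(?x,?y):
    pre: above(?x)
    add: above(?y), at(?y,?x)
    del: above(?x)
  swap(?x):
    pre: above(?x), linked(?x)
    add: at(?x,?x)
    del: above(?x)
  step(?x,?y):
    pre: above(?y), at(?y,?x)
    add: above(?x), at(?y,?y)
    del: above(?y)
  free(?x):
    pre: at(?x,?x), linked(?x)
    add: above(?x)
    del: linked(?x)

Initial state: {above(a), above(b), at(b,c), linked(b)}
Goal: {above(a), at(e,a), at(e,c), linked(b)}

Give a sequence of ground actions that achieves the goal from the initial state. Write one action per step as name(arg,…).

drop(a,e); drop(b,c); drop(c,e); drop(e,a)

1. drop(a,e)  →  {above(b), above(e), at(b,c), at(e,a), linked(b)}
2. drop(b,c)  →  {above(c), above(e), at(b,c), at(c,b), at(e,a), linked(b)}
3. drop(c,e)  →  {above(e), at(b,c), at(c,b), at(e,a), at(e,c), linked(b)}
4. drop(e,a)  →  {above(a), at(a,e), at(b,c), at(c,b), at(e,a), at(e,c), linked(b)}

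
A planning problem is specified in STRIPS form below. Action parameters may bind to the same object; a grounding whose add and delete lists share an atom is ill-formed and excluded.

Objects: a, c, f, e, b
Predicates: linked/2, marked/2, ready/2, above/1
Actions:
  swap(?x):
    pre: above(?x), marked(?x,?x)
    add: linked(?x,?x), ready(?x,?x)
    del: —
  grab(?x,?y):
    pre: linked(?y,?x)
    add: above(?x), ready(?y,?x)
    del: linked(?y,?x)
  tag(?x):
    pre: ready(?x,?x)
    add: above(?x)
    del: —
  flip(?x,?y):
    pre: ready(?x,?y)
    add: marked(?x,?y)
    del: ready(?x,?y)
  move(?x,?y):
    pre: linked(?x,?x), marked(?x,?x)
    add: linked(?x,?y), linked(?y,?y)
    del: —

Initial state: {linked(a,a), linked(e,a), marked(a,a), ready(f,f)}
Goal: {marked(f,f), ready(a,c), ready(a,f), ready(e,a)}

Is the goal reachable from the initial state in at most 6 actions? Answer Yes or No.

1. grab(a,e)  →  {above(a), linked(a,a), marked(a,a), ready(e,a), ready(f,f)}
2. flip(f,f)  →  {above(a), linked(a,a), marked(a,a), marked(f,f), ready(e,a)}
3. move(a,c)  →  {above(a), linked(a,a), linked(a,c), linked(c,c), marked(a,a), marked(f,f), ready(e,a)}
4. grab(c,a)  →  {above(a), above(c), linked(a,a), linked(c,c), marked(a,a), marked(f,f), ready(a,c), ready(e,a)}
5. move(a,f)  →  {above(a), above(c), linked(a,a), linked(a,f), linked(c,c), linked(f,f), marked(a,a), marked(f,f), ready(a,c), ready(e,a)}
6. grab(f,a)  →  {above(a), above(c), above(f), linked(a,a), linked(c,c), linked(f,f), marked(a,a), marked(f,f), ready(a,c), ready(a,f), ready(e,a)}
optimal plan length = 6; 6 ≤ 6

Yes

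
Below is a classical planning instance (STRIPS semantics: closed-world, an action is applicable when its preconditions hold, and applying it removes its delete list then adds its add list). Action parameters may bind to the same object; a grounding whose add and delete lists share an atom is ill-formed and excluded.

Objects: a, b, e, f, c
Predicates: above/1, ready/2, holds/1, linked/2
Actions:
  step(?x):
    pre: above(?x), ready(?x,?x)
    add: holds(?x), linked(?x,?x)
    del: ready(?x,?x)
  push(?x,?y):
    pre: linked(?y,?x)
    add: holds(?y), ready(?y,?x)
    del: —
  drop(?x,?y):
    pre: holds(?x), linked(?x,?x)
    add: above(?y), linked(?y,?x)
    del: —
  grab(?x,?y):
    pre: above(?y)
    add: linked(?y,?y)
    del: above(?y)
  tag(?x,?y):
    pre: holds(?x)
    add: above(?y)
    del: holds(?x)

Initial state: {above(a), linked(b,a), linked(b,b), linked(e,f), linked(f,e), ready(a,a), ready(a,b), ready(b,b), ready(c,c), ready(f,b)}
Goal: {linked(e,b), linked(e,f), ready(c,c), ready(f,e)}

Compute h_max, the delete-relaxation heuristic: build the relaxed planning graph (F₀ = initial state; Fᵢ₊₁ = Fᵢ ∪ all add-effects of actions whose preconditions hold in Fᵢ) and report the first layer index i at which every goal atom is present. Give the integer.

2

F0 = init (10 atoms)
F1 = F0 ∪ {holds(a), holds(b), holds(e), holds(f), linked(a,a), ready(b,a), ready(e,f), ready(f,e)}  (18 atoms)
F2 = F1 ∪ {above(b), above(c), above(e), above(f), linked(a,b), linked(c,a), linked(c,b), linked(e,a), linked(e,b), linked(f,a), linked(f,b)}  (29 atoms)
goal ⊆ F2  ⇒  h_max = 2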